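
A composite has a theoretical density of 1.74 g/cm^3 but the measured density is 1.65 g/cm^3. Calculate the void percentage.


Void% = (rho_theo - rho_actual)/rho_theo * 100 = (1.74 - 1.65)/1.74 * 100 = 5.17%

5.17%


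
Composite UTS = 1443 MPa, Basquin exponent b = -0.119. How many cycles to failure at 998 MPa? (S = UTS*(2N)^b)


N = 0.5 * (S/UTS)^(1/b) = 0.5 * (998/1443)^(1/-0.119) = 11.0828 cycles

11.0828 cycles


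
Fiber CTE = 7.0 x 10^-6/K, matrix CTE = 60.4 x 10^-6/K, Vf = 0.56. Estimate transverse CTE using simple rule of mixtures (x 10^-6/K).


alpha_2 = alpha_f*Vf + alpha_m*(1-Vf) = 7.0*0.56 + 60.4*0.44 = 30.5 x 10^-6/K

30.5 x 10^-6/K


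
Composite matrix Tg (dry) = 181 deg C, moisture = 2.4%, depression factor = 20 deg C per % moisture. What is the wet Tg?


Tg_wet = Tg_dry - k*moisture = 181 - 20*2.4 = 133.0 deg C

133.0 deg C


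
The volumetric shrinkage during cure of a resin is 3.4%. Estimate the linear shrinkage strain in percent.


Linear shrinkage ≈ vol_shrink/3 = 3.4/3 = 1.133%

1.133%


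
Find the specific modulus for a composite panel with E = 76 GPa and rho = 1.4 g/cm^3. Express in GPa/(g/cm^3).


Specific stiffness = E/rho = 76/1.4 = 54.3 GPa/(g/cm^3)

54.3 GPa/(g/cm^3)


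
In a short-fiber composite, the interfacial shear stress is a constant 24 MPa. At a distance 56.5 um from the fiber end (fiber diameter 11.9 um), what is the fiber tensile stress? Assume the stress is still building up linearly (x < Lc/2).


Force balance: sigma_f * (pi*d^2/4) = tau * (pi*d) * x  ->  sigma_f = 4 * tau * x / d
sigma_f = 4 * 24 * 56.5 / 11.9 = 455.8 MPa

455.8 MPa


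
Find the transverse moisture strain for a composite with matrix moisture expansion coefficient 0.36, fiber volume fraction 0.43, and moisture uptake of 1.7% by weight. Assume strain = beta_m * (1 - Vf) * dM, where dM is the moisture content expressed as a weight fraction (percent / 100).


dM = 1.7/100 = 0.017
strain = beta_m * (1-Vf) * dM = 0.36 * 0.57 * 0.017 = 0.0034884

0.0034884


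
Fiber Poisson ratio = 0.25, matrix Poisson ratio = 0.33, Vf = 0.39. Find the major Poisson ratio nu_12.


nu_12 = nu_f*Vf + nu_m*(1-Vf) = 0.25*0.39 + 0.33*0.61 = 0.2988

0.2988


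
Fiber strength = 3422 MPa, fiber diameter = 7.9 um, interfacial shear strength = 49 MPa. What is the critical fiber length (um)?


Lc = sigma_f * d / (2 * tau_i) = 3422 * 7.9 / (2 * 49) = 275.9 um

275.9 um


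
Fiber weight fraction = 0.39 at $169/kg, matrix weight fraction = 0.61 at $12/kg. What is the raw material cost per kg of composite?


Cost = cost_f*Wf + cost_m*Wm = 169*0.39 + 12*0.61 = $73.23/kg

$73.23/kg


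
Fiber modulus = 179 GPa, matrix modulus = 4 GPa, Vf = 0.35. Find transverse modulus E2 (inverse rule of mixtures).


1/E2 = Vf/Ef + (1-Vf)/Em = 0.35/179 + 0.65/4
E2 = 6.08 GPa

6.08 GPa


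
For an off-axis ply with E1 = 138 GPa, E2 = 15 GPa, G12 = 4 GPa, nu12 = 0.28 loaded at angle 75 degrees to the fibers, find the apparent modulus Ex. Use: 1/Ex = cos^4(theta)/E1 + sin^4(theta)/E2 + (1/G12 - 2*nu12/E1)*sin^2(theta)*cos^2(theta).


cos^4(75) = 0.004487, sin^4(75) = 0.870513, sin^2(75)*cos^2(75) = 0.0625
1/G12 - 2*nu12/E1 = 1/4 - 2*0.28/138 = 0.245942 GPa^-1
1/Ex = 0.004487/138 + 0.870513/15 + 0.245942*0.0625 = 0.0734381 GPa^-1
Ex = 13.62 GPa

13.62 GPa


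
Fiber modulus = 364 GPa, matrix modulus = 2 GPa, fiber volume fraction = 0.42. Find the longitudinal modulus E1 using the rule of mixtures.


E1 = Ef*Vf + Em*(1-Vf) = 364*0.42 + 2*0.58 = 154.04 GPa

154.04 GPa


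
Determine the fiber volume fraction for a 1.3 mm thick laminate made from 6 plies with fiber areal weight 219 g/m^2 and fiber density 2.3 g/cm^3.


Vf = n * FAW / (rho_f * h * 1000) = 6 * 219 / (2.3 * 1.3 * 1000) = 0.4395

0.4395


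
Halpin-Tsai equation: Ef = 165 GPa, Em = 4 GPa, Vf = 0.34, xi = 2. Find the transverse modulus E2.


eta = (Ef/Em - 1)/(Ef/Em + xi) = (41.25 - 1)/(41.25 + 2) = 0.9306
E2 = Em*(1+xi*eta*Vf)/(1-eta*Vf) = 9.55 GPa

9.55 GPa


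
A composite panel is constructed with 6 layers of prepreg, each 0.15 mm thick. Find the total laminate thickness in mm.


h = n * t_ply = 6 * 0.15 = 0.9 mm

0.9 mm


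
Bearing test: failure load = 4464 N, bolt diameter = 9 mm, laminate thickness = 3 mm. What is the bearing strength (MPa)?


sigma_br = F/(d*h) = 4464/(9*3) = 165.3 MPa

165.3 MPa


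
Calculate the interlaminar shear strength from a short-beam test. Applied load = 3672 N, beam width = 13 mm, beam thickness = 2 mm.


ILSS = 3F/(4bh) = 3*3672/(4*13*2) = 105.92 MPa

105.92 MPa


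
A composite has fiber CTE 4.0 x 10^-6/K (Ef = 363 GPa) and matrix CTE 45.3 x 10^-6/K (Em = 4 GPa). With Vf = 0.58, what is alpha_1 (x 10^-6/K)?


E1 = Ef*Vf + Em*(1-Vf) = 212.22
alpha_1 = (alpha_f*Ef*Vf + alpha_m*Em*(1-Vf))/E1 = 4.33 x 10^-6/K

4.33 x 10^-6/K


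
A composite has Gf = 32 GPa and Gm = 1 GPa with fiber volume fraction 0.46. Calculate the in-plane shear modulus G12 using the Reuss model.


1/G12 = Vf/Gf + (1-Vf)/Gm = 0.46/32 + 0.54/1
G12 = 1.8 GPa

1.8 GPa


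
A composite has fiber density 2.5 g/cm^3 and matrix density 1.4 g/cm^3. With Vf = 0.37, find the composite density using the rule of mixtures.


rho_c = rho_f*Vf + rho_m*(1-Vf) = 2.5*0.37 + 1.4*0.63 = 1.807 g/cm^3

1.807 g/cm^3


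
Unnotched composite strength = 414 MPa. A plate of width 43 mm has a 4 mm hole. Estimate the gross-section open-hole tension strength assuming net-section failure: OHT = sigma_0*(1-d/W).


OHT = sigma_0*(1-d/W) = 414*(1-4/43) = 375.5 MPa

375.5 MPa


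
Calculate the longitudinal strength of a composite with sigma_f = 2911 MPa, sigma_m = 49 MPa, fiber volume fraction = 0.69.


sigma_1 = sigma_f*Vf + sigma_m*(1-Vf) = 2911*0.69 + 49*0.31 = 2023.8 MPa

2023.8 MPa


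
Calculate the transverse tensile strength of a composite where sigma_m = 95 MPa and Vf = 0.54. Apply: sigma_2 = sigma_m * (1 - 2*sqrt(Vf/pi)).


factor = 1 - 2*sqrt(0.54/pi) = 0.1708
sigma_2 = 95 * 0.1708 = 16.23 MPa

16.23 MPa


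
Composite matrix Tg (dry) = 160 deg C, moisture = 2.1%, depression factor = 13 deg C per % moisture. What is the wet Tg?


Tg_wet = Tg_dry - k*moisture = 160 - 13*2.1 = 132.7 deg C

132.7 deg C


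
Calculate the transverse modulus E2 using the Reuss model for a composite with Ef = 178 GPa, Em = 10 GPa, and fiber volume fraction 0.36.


1/E2 = Vf/Ef + (1-Vf)/Em = 0.36/178 + 0.64/10
E2 = 15.15 GPa

15.15 GPa


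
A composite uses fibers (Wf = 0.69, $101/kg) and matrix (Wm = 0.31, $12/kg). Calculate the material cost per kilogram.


Cost = cost_f*Wf + cost_m*Wm = 101*0.69 + 12*0.31 = $73.41/kg

$73.41/kg


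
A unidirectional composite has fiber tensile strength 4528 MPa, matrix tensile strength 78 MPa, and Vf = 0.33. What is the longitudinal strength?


sigma_1 = sigma_f*Vf + sigma_m*(1-Vf) = 4528*0.33 + 78*0.67 = 1546.5 MPa

1546.5 MPa


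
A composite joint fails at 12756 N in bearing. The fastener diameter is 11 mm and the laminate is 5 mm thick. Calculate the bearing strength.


sigma_br = F/(d*h) = 12756/(11*5) = 231.9 MPa

231.9 MPa


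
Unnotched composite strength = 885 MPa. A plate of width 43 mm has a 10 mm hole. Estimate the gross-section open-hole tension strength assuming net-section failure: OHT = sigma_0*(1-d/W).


OHT = sigma_0*(1-d/W) = 885*(1-10/43) = 679.2 MPa

679.2 MPa


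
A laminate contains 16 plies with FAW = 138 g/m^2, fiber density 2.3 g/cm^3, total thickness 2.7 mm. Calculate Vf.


Vf = n * FAW / (rho_f * h * 1000) = 16 * 138 / (2.3 * 2.7 * 1000) = 0.3556

0.3556


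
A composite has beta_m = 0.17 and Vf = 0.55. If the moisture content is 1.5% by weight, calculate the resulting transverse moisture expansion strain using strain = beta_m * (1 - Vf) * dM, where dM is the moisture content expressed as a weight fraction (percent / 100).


dM = 1.5/100 = 0.015
strain = beta_m * (1-Vf) * dM = 0.17 * 0.45 * 0.015 = 0.0011475

0.0011475


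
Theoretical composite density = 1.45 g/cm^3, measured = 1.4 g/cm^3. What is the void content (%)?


Void% = (rho_theo - rho_actual)/rho_theo * 100 = (1.45 - 1.4)/1.45 * 100 = 3.45%

3.45%


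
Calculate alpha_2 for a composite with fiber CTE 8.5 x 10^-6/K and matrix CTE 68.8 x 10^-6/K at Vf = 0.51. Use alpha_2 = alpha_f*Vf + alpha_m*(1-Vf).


alpha_2 = alpha_f*Vf + alpha_m*(1-Vf) = 8.5*0.51 + 68.8*0.49 = 38.0 x 10^-6/K

38.0 x 10^-6/K


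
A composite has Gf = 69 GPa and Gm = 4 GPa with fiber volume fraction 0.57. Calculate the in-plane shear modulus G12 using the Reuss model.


1/G12 = Vf/Gf + (1-Vf)/Gm = 0.57/69 + 0.43/4
G12 = 8.64 GPa

8.64 GPa


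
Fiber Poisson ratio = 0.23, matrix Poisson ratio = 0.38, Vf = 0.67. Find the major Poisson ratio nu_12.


nu_12 = nu_f*Vf + nu_m*(1-Vf) = 0.23*0.67 + 0.38*0.33 = 0.2795

0.2795


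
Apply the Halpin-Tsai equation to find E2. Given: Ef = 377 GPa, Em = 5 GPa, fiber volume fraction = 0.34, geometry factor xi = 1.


eta = (Ef/Em - 1)/(Ef/Em + xi) = (75.4 - 1)/(75.4 + 1) = 0.9738
E2 = Em*(1+xi*eta*Vf)/(1-eta*Vf) = 9.95 GPa

9.95 GPa


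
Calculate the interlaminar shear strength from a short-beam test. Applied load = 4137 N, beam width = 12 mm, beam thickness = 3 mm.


ILSS = 3F/(4bh) = 3*4137/(4*12*3) = 86.19 MPa

86.19 MPa


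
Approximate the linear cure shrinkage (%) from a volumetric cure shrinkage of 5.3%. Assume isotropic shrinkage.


Linear shrinkage ≈ vol_shrink/3 = 5.3/3 = 1.767%

1.767%


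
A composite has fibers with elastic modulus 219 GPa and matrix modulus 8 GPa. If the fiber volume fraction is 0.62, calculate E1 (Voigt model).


E1 = Ef*Vf + Em*(1-Vf) = 219*0.62 + 8*0.38 = 138.82 GPa

138.82 GPa


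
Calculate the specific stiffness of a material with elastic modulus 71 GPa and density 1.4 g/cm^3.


Specific stiffness = E/rho = 71/1.4 = 50.7 GPa/(g/cm^3)

50.7 GPa/(g/cm^3)


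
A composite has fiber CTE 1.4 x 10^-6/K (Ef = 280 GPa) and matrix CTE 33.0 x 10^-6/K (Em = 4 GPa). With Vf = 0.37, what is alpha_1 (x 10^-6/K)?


E1 = Ef*Vf + Em*(1-Vf) = 106.12
alpha_1 = (alpha_f*Ef*Vf + alpha_m*Em*(1-Vf))/E1 = 2.15 x 10^-6/K

2.15 x 10^-6/K


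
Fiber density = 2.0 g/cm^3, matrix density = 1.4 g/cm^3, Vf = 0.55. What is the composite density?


rho_c = rho_f*Vf + rho_m*(1-Vf) = 2.0*0.55 + 1.4*0.45 = 1.73 g/cm^3

1.73 g/cm^3


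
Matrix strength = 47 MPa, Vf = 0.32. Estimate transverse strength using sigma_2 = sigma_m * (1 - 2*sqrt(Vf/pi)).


factor = 1 - 2*sqrt(0.32/pi) = 0.3617
sigma_2 = 47 * 0.3617 = 17.0 MPa

17.0 MPa


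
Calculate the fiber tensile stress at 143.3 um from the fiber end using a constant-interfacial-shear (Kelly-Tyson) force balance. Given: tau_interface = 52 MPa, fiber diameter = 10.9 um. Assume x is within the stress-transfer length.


Force balance: sigma_f * (pi*d^2/4) = tau * (pi*d) * x  ->  sigma_f = 4 * tau * x / d
sigma_f = 4 * 52 * 143.3 / 10.9 = 2734.5 MPa

2734.5 MPa


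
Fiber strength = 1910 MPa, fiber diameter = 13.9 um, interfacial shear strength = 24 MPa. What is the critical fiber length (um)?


Lc = sigma_f * d / (2 * tau_i) = 1910 * 13.9 / (2 * 24) = 553.1 um

553.1 um


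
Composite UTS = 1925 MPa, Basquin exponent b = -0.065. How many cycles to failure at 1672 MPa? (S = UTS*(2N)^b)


N = 0.5 * (S/UTS)^(1/b) = 0.5 * (1672/1925)^(1/-0.065) = 4.3694 cycles

4.3694 cycles


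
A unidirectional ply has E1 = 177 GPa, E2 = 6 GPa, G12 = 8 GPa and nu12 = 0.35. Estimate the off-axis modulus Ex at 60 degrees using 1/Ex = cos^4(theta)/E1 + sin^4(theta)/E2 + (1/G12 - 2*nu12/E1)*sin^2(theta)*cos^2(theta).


cos^4(60) = 0.0625, sin^4(60) = 0.5625, sin^2(60)*cos^2(60) = 0.1875
1/G12 - 2*nu12/E1 = 1/8 - 2*0.35/177 = 0.121045 GPa^-1
1/Ex = 0.0625/177 + 0.5625/6 + 0.121045*0.1875 = 0.1167991 GPa^-1
Ex = 8.56 GPa

8.56 GPa


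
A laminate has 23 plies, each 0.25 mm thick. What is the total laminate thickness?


h = n * t_ply = 23 * 0.25 = 5.75 mm

5.75 mm


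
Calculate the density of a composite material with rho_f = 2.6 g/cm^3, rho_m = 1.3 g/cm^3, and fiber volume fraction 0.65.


rho_c = rho_f*Vf + rho_m*(1-Vf) = 2.6*0.65 + 1.3*0.35 = 2.145 g/cm^3

2.145 g/cm^3


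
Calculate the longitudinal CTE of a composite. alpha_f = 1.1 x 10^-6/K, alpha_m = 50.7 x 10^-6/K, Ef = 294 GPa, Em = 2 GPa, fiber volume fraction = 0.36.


E1 = Ef*Vf + Em*(1-Vf) = 107.12
alpha_1 = (alpha_f*Ef*Vf + alpha_m*Em*(1-Vf))/E1 = 1.69 x 10^-6/K

1.69 x 10^-6/K


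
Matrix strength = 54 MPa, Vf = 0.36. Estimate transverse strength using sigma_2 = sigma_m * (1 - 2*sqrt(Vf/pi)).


factor = 1 - 2*sqrt(0.36/pi) = 0.323
sigma_2 = 54 * 0.323 = 17.44 MPa

17.44 MPa


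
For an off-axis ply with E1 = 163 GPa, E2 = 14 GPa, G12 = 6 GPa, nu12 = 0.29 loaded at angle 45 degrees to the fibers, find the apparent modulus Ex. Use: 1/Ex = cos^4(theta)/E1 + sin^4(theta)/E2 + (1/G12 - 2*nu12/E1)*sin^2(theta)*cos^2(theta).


cos^4(45) = 0.25, sin^4(45) = 0.25, sin^2(45)*cos^2(45) = 0.25
1/G12 - 2*nu12/E1 = 1/6 - 2*0.29/163 = 0.163108 GPa^-1
1/Ex = 0.25/163 + 0.25/14 + 0.163108*0.25 = 0.060168 GPa^-1
Ex = 16.62 GPa

16.62 GPa


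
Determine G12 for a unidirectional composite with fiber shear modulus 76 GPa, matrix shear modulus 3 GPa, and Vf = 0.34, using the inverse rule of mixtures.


1/G12 = Vf/Gf + (1-Vf)/Gm = 0.34/76 + 0.66/3
G12 = 4.45 GPa

4.45 GPa


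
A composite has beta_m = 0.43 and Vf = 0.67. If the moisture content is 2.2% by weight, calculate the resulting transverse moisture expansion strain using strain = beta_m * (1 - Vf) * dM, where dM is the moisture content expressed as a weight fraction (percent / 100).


dM = 2.2/100 = 0.022
strain = beta_m * (1-Vf) * dM = 0.43 * 0.33 * 0.022 = 0.0031218

0.0031218


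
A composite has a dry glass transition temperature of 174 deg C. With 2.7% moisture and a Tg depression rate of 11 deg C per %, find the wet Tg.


Tg_wet = Tg_dry - k*moisture = 174 - 11*2.7 = 144.3 deg C

144.3 deg C


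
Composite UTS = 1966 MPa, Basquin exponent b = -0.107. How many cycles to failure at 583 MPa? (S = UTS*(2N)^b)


N = 0.5 * (S/UTS)^(1/b) = 0.5 * (583/1966)^(1/-0.107) = 42929.3849 cycles

42929.3849 cycles


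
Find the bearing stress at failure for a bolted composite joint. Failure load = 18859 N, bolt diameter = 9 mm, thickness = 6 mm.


sigma_br = F/(d*h) = 18859/(9*6) = 349.2 MPa

349.2 MPa


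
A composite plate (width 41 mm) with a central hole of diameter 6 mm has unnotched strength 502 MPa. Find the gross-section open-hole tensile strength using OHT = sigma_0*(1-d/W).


OHT = sigma_0*(1-d/W) = 502*(1-6/41) = 428.5 MPa

428.5 MPa


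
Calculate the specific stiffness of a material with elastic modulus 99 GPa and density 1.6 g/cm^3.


Specific stiffness = E/rho = 99/1.6 = 61.9 GPa/(g/cm^3)

61.9 GPa/(g/cm^3)


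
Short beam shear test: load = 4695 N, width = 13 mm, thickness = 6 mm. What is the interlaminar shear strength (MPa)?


ILSS = 3F/(4bh) = 3*4695/(4*13*6) = 45.14 MPa

45.14 MPa


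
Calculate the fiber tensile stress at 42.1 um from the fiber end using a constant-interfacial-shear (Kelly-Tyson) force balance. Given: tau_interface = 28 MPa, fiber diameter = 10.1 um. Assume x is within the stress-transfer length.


Force balance: sigma_f * (pi*d^2/4) = tau * (pi*d) * x  ->  sigma_f = 4 * tau * x / d
sigma_f = 4 * 28 * 42.1 / 10.1 = 466.9 MPa

466.9 MPa


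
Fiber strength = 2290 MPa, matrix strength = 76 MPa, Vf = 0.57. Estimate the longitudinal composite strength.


sigma_1 = sigma_f*Vf + sigma_m*(1-Vf) = 2290*0.57 + 76*0.43 = 1338.0 MPa

1338.0 MPa


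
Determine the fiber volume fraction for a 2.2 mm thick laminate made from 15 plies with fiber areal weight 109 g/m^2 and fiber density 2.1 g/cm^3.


Vf = n * FAW / (rho_f * h * 1000) = 15 * 109 / (2.1 * 2.2 * 1000) = 0.3539

0.3539


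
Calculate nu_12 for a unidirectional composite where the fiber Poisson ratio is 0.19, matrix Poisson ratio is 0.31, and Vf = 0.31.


nu_12 = nu_f*Vf + nu_m*(1-Vf) = 0.19*0.31 + 0.31*0.69 = 0.2728

0.2728


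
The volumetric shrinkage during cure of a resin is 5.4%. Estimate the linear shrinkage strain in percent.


Linear shrinkage ≈ vol_shrink/3 = 5.4/3 = 1.8%

1.8%


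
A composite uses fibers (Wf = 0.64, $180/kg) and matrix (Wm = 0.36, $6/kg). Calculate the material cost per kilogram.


Cost = cost_f*Wf + cost_m*Wm = 180*0.64 + 6*0.36 = $117.36/kg

$117.36/kg


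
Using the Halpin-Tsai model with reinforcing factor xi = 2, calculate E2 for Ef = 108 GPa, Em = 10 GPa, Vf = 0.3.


eta = (Ef/Em - 1)/(Ef/Em + xi) = (10.8 - 1)/(10.8 + 2) = 0.7656
E2 = Em*(1+xi*eta*Vf)/(1-eta*Vf) = 18.95 GPa

18.95 GPa


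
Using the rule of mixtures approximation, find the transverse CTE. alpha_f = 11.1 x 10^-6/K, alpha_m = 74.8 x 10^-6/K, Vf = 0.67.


alpha_2 = alpha_f*Vf + alpha_m*(1-Vf) = 11.1*0.67 + 74.8*0.33 = 32.1 x 10^-6/K

32.1 x 10^-6/K


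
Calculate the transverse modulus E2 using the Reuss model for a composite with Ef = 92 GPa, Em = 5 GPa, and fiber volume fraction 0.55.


1/E2 = Vf/Ef + (1-Vf)/Em = 0.55/92 + 0.45/5
E2 = 10.42 GPa

10.42 GPa


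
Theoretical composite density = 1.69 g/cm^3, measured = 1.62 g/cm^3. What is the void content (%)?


Void% = (rho_theo - rho_actual)/rho_theo * 100 = (1.69 - 1.62)/1.69 * 100 = 4.14%

4.14%


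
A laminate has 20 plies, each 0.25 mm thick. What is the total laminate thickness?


h = n * t_ply = 20 * 0.25 = 5.0 mm

5.0 mm


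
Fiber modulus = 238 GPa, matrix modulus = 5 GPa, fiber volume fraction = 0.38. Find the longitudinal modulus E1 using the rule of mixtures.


E1 = Ef*Vf + Em*(1-Vf) = 238*0.38 + 5*0.62 = 93.54 GPa

93.54 GPa


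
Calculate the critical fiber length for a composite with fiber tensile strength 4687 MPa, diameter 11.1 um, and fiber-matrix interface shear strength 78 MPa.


Lc = sigma_f * d / (2 * tau_i) = 4687 * 11.1 / (2 * 78) = 333.5 um

333.5 um


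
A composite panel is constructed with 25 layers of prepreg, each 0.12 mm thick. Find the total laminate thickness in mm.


h = n * t_ply = 25 * 0.12 = 3.0 mm

3.0 mm


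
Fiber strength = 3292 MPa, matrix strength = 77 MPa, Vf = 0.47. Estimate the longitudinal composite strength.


sigma_1 = sigma_f*Vf + sigma_m*(1-Vf) = 3292*0.47 + 77*0.53 = 1588.1 MPa

1588.1 MPa


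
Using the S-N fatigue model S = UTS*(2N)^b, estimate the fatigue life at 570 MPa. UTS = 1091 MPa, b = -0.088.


N = 0.5 * (S/UTS)^(1/b) = 0.5 * (570/1091)^(1/-0.088) = 799.7350 cycles

799.7350 cycles


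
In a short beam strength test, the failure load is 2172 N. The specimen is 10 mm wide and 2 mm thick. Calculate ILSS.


ILSS = 3F/(4bh) = 3*2172/(4*10*2) = 81.45 MPa

81.45 MPa


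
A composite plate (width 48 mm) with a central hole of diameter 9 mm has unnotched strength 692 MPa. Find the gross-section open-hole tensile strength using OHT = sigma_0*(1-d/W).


OHT = sigma_0*(1-d/W) = 692*(1-9/48) = 562.3 MPa

562.3 MPa


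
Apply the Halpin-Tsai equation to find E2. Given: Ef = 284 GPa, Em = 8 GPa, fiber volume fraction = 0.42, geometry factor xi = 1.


eta = (Ef/Em - 1)/(Ef/Em + xi) = (35.5 - 1)/(35.5 + 1) = 0.9452
E2 = Em*(1+xi*eta*Vf)/(1-eta*Vf) = 18.53 GPa

18.53 GPa


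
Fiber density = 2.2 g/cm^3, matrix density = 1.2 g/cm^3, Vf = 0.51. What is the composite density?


rho_c = rho_f*Vf + rho_m*(1-Vf) = 2.2*0.51 + 1.2*0.49 = 1.71 g/cm^3

1.71 g/cm^3


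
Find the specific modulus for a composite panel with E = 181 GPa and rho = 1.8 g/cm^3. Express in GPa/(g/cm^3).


Specific stiffness = E/rho = 181/1.8 = 100.6 GPa/(g/cm^3)

100.6 GPa/(g/cm^3)


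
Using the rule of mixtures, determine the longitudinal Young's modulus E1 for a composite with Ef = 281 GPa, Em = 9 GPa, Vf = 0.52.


E1 = Ef*Vf + Em*(1-Vf) = 281*0.52 + 9*0.48 = 150.44 GPa

150.44 GPa


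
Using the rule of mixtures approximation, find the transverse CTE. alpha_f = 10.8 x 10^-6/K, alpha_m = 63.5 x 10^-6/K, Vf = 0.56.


alpha_2 = alpha_f*Vf + alpha_m*(1-Vf) = 10.8*0.56 + 63.5*0.44 = 34.0 x 10^-6/K

34.0 x 10^-6/K


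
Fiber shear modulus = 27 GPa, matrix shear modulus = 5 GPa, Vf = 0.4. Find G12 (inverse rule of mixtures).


1/G12 = Vf/Gf + (1-Vf)/Gm = 0.4/27 + 0.6/5
G12 = 7.42 GPa

7.42 GPa


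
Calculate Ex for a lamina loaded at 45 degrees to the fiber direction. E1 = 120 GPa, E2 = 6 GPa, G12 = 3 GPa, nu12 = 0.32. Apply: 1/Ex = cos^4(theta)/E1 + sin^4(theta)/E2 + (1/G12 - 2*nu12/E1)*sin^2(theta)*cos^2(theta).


cos^4(45) = 0.25, sin^4(45) = 0.25, sin^2(45)*cos^2(45) = 0.25
1/G12 - 2*nu12/E1 = 1/3 - 2*0.32/120 = 0.328 GPa^-1
1/Ex = 0.25/120 + 0.25/6 + 0.328*0.25 = 0.12575 GPa^-1
Ex = 7.95 GPa

7.95 GPa


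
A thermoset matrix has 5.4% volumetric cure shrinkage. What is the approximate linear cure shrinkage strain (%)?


Linear shrinkage ≈ vol_shrink/3 = 5.4/3 = 1.8%

1.8%


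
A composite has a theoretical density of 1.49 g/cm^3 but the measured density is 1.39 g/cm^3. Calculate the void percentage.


Void% = (rho_theo - rho_actual)/rho_theo * 100 = (1.49 - 1.39)/1.49 * 100 = 6.71%

6.71%


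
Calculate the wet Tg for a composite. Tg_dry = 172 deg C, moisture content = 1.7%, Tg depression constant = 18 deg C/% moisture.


Tg_wet = Tg_dry - k*moisture = 172 - 18*1.7 = 141.4 deg C

141.4 deg C


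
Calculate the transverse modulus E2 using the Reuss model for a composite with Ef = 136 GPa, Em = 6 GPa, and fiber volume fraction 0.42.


1/E2 = Vf/Ef + (1-Vf)/Em = 0.42/136 + 0.58/6
E2 = 10.02 GPa

10.02 GPa


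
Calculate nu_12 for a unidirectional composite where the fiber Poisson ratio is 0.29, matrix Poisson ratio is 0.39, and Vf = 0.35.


nu_12 = nu_f*Vf + nu_m*(1-Vf) = 0.29*0.35 + 0.39*0.65 = 0.355

0.355


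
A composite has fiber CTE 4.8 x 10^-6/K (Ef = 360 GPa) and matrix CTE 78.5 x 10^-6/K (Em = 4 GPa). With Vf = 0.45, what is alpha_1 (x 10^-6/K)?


E1 = Ef*Vf + Em*(1-Vf) = 164.2
alpha_1 = (alpha_f*Ef*Vf + alpha_m*Em*(1-Vf))/E1 = 5.79 x 10^-6/K

5.79 x 10^-6/K


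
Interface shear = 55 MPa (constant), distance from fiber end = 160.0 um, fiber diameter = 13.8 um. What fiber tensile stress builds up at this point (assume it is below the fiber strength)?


Force balance: sigma_f * (pi*d^2/4) = tau * (pi*d) * x  ->  sigma_f = 4 * tau * x / d
sigma_f = 4 * 55 * 160.0 / 13.8 = 2550.7 MPa

2550.7 MPa


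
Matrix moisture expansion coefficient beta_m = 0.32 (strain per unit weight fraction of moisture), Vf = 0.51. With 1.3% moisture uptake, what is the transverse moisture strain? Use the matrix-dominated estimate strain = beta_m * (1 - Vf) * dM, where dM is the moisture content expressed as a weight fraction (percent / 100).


dM = 1.3/100 = 0.013
strain = beta_m * (1-Vf) * dM = 0.32 * 0.49 * 0.013 = 0.0020384

0.0020384


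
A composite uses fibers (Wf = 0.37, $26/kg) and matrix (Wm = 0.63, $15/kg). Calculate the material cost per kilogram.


Cost = cost_f*Wf + cost_m*Wm = 26*0.37 + 15*0.63 = $19.07/kg

$19.07/kg


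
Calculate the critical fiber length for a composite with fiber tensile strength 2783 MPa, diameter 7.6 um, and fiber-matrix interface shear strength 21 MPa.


Lc = sigma_f * d / (2 * tau_i) = 2783 * 7.6 / (2 * 21) = 503.6 um

503.6 um


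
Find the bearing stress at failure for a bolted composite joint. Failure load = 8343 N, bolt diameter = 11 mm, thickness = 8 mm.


sigma_br = F/(d*h) = 8343/(11*8) = 94.8 MPa

94.8 MPa


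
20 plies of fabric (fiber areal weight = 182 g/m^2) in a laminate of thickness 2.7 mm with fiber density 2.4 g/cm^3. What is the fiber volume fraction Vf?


Vf = n * FAW / (rho_f * h * 1000) = 20 * 182 / (2.4 * 2.7 * 1000) = 0.5617

0.5617


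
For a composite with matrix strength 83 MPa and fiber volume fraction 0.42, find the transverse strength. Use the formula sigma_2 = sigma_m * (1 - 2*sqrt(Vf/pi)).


factor = 1 - 2*sqrt(0.42/pi) = 0.2687
sigma_2 = 83 * 0.2687 = 22.3 MPa

22.3 MPa


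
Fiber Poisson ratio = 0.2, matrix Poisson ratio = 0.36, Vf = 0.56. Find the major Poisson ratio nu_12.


nu_12 = nu_f*Vf + nu_m*(1-Vf) = 0.2*0.56 + 0.36*0.44 = 0.2704

0.2704


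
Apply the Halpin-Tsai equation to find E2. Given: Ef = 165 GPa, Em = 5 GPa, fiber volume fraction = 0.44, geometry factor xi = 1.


eta = (Ef/Em - 1)/(Ef/Em + xi) = (33.0 - 1)/(33.0 + 1) = 0.9412
E2 = Em*(1+xi*eta*Vf)/(1-eta*Vf) = 12.07 GPa

12.07 GPa


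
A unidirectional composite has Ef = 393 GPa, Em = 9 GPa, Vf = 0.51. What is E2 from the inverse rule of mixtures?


1/E2 = Vf/Ef + (1-Vf)/Em = 0.51/393 + 0.49/9
E2 = 17.94 GPa

17.94 GPa


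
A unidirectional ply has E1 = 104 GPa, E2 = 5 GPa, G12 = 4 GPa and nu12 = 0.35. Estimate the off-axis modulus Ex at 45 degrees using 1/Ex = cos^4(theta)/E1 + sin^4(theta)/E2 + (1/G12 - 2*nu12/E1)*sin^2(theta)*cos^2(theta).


cos^4(45) = 0.25, sin^4(45) = 0.25, sin^2(45)*cos^2(45) = 0.25
1/G12 - 2*nu12/E1 = 1/4 - 2*0.35/104 = 0.243269 GPa^-1
1/Ex = 0.25/104 + 0.25/5 + 0.243269*0.25 = 0.1132212 GPa^-1
Ex = 8.83 GPa

8.83 GPa


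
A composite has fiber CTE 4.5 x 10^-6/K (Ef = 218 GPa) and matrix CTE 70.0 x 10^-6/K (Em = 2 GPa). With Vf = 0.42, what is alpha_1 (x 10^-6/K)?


E1 = Ef*Vf + Em*(1-Vf) = 92.72
alpha_1 = (alpha_f*Ef*Vf + alpha_m*Em*(1-Vf))/E1 = 5.32 x 10^-6/K

5.32 x 10^-6/K


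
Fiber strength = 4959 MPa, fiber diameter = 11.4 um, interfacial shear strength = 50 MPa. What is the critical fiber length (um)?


Lc = sigma_f * d / (2 * tau_i) = 4959 * 11.4 / (2 * 50) = 565.3 um

565.3 um


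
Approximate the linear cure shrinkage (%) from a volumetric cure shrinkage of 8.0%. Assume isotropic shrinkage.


Linear shrinkage ≈ vol_shrink/3 = 8.0/3 = 2.667%

2.667%


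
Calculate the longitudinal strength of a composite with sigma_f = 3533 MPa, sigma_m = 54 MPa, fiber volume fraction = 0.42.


sigma_1 = sigma_f*Vf + sigma_m*(1-Vf) = 3533*0.42 + 54*0.58 = 1515.2 MPa

1515.2 MPa


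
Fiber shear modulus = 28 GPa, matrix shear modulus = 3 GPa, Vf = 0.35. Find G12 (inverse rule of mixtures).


1/G12 = Vf/Gf + (1-Vf)/Gm = 0.35/28 + 0.65/3
G12 = 4.36 GPa

4.36 GPa


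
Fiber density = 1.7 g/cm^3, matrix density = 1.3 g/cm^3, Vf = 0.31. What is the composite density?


rho_c = rho_f*Vf + rho_m*(1-Vf) = 1.7*0.31 + 1.3*0.69 = 1.424 g/cm^3

1.424 g/cm^3


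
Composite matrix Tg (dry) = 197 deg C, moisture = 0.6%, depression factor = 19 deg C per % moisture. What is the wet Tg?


Tg_wet = Tg_dry - k*moisture = 197 - 19*0.6 = 185.6 deg C

185.6 deg C


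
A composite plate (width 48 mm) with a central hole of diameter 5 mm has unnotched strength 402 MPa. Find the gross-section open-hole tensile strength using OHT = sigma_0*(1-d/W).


OHT = sigma_0*(1-d/W) = 402*(1-5/48) = 360.1 MPa

360.1 MPa


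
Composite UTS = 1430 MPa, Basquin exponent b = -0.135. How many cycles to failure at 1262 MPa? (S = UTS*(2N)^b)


N = 0.5 * (S/UTS)^(1/b) = 0.5 * (1262/1430)^(1/-0.135) = 1.2619 cycles

1.2619 cycles


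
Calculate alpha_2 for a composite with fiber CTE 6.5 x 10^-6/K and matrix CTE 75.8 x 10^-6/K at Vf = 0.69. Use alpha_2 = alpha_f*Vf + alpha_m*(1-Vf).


alpha_2 = alpha_f*Vf + alpha_m*(1-Vf) = 6.5*0.69 + 75.8*0.31 = 28.0 x 10^-6/K

28.0 x 10^-6/K


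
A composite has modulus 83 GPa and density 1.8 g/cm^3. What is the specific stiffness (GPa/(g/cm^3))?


Specific stiffness = E/rho = 83/1.8 = 46.1 GPa/(g/cm^3)

46.1 GPa/(g/cm^3)


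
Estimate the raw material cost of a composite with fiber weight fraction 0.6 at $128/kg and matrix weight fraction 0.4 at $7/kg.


Cost = cost_f*Wf + cost_m*Wm = 128*0.6 + 7*0.4 = $79.6/kg

$79.6/kg


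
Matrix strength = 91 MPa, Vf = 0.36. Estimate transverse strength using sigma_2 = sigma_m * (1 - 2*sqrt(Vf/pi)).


factor = 1 - 2*sqrt(0.36/pi) = 0.323
sigma_2 = 91 * 0.323 = 29.39 MPa

29.39 MPa


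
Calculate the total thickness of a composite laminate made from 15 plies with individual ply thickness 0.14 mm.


h = n * t_ply = 15 * 0.14 = 2.1 mm

2.1 mm


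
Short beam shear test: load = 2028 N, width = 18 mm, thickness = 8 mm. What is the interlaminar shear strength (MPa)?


ILSS = 3F/(4bh) = 3*2028/(4*18*8) = 10.56 MPa

10.56 MPa


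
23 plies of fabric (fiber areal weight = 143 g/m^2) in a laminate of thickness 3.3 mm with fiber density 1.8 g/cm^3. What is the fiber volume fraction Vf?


Vf = n * FAW / (rho_f * h * 1000) = 23 * 143 / (1.8 * 3.3 * 1000) = 0.5537

0.5537


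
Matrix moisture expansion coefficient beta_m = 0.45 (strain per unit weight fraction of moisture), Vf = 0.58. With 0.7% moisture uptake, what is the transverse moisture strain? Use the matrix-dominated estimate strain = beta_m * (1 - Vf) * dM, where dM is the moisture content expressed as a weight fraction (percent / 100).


dM = 0.7/100 = 0.007
strain = beta_m * (1-Vf) * dM = 0.45 * 0.42 * 0.007 = 0.001323

0.001323


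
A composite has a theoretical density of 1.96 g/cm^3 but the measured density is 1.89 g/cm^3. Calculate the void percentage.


Void% = (rho_theo - rho_actual)/rho_theo * 100 = (1.96 - 1.89)/1.96 * 100 = 3.57%

3.57%


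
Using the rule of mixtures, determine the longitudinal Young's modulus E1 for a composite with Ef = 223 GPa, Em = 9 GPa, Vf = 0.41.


E1 = Ef*Vf + Em*(1-Vf) = 223*0.41 + 9*0.59 = 96.74 GPa

96.74 GPa


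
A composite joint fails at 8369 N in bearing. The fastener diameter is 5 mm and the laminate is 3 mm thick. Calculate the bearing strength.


sigma_br = F/(d*h) = 8369/(5*3) = 557.9 MPa

557.9 MPa


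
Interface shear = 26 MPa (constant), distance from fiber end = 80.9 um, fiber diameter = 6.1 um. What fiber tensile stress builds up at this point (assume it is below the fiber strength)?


Force balance: sigma_f * (pi*d^2/4) = tau * (pi*d) * x  ->  sigma_f = 4 * tau * x / d
sigma_f = 4 * 26 * 80.9 / 6.1 = 1379.3 MPa

1379.3 MPa


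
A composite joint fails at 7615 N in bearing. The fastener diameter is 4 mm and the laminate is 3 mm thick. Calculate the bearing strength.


sigma_br = F/(d*h) = 7615/(4*3) = 634.6 MPa

634.6 MPa


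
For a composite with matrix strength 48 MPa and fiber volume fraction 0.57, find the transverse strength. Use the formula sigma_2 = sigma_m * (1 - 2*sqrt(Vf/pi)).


factor = 1 - 2*sqrt(0.57/pi) = 0.1481
sigma_2 = 48 * 0.1481 = 7.11 MPa

7.11 MPa


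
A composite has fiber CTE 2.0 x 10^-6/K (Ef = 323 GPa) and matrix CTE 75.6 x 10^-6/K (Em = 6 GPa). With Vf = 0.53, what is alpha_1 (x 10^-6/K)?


E1 = Ef*Vf + Em*(1-Vf) = 174.01
alpha_1 = (alpha_f*Ef*Vf + alpha_m*Em*(1-Vf))/E1 = 3.19 x 10^-6/K

3.19 x 10^-6/K


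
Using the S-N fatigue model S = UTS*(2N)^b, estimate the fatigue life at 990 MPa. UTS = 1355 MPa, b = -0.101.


N = 0.5 * (S/UTS)^(1/b) = 0.5 * (990/1355)^(1/-0.101) = 11.1819 cycles

11.1819 cycles


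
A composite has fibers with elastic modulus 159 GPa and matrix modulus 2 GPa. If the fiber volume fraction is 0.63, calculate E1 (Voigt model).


E1 = Ef*Vf + Em*(1-Vf) = 159*0.63 + 2*0.37 = 100.91 GPa

100.91 GPa


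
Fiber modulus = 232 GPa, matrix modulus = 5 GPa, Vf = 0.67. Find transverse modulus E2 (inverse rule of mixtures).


1/E2 = Vf/Ef + (1-Vf)/Em = 0.67/232 + 0.33/5
E2 = 14.52 GPa

14.52 GPa


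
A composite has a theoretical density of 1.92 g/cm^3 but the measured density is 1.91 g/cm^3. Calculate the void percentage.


Void% = (rho_theo - rho_actual)/rho_theo * 100 = (1.92 - 1.91)/1.92 * 100 = 0.52%

0.52%


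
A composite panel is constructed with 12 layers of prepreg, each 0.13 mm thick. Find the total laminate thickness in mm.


h = n * t_ply = 12 * 0.13 = 1.56 mm

1.56 mm


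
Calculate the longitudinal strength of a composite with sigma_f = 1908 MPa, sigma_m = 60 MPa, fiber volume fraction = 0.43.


sigma_1 = sigma_f*Vf + sigma_m*(1-Vf) = 1908*0.43 + 60*0.57 = 854.6 MPa

854.6 MPa


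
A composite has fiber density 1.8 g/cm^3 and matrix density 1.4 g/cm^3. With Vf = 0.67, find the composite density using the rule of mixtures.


rho_c = rho_f*Vf + rho_m*(1-Vf) = 1.8*0.67 + 1.4*0.33 = 1.668 g/cm^3

1.668 g/cm^3


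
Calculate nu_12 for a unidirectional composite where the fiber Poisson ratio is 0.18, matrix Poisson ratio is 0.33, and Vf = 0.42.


nu_12 = nu_f*Vf + nu_m*(1-Vf) = 0.18*0.42 + 0.33*0.58 = 0.267

0.267


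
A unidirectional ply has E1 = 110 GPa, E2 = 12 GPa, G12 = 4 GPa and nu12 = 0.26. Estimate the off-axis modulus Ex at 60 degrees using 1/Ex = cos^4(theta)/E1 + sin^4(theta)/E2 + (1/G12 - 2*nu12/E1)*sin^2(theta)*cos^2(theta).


cos^4(60) = 0.0625, sin^4(60) = 0.5625, sin^2(60)*cos^2(60) = 0.1875
1/G12 - 2*nu12/E1 = 1/4 - 2*0.26/110 = 0.245273 GPa^-1
1/Ex = 0.0625/110 + 0.5625/12 + 0.245273*0.1875 = 0.0934318 GPa^-1
Ex = 10.7 GPa

10.7 GPa


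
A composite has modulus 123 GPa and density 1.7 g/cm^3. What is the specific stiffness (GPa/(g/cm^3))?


Specific stiffness = E/rho = 123/1.7 = 72.4 GPa/(g/cm^3)

72.4 GPa/(g/cm^3)


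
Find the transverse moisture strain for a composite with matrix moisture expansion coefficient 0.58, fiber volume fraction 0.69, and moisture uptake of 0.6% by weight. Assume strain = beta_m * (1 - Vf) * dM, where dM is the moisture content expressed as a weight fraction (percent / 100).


dM = 0.6/100 = 0.006
strain = beta_m * (1-Vf) * dM = 0.58 * 0.31 * 0.006 = 0.0010788

0.0010788


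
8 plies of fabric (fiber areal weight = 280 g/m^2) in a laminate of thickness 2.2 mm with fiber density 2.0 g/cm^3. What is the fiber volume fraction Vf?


Vf = n * FAW / (rho_f * h * 1000) = 8 * 280 / (2.0 * 2.2 * 1000) = 0.5091

0.5091


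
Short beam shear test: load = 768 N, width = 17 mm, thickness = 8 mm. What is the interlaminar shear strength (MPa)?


ILSS = 3F/(4bh) = 3*768/(4*17*8) = 4.24 MPa

4.24 MPa


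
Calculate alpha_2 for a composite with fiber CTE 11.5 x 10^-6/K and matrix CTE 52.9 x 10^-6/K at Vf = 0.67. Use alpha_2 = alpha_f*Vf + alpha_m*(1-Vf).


alpha_2 = alpha_f*Vf + alpha_m*(1-Vf) = 11.5*0.67 + 52.9*0.33 = 25.2 x 10^-6/K

25.2 x 10^-6/K


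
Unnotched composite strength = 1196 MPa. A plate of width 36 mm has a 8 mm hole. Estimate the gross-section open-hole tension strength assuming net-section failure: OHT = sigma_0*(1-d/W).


OHT = sigma_0*(1-d/W) = 1196*(1-8/36) = 930.2 MPa

930.2 MPa


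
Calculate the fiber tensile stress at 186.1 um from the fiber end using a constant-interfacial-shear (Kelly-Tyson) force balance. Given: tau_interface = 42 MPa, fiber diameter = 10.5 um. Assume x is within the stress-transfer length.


Force balance: sigma_f * (pi*d^2/4) = tau * (pi*d) * x  ->  sigma_f = 4 * tau * x / d
sigma_f = 4 * 42 * 186.1 / 10.5 = 2977.6 MPa

2977.6 MPa


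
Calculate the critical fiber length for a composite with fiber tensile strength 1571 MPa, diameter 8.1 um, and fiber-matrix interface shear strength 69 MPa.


Lc = sigma_f * d / (2 * tau_i) = 1571 * 8.1 / (2 * 69) = 92.2 um

92.2 um


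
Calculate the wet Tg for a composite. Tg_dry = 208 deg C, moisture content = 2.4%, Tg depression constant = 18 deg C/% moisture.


Tg_wet = Tg_dry - k*moisture = 208 - 18*2.4 = 164.8 deg C

164.8 deg C


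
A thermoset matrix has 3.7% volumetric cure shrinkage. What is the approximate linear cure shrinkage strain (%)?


Linear shrinkage ≈ vol_shrink/3 = 3.7/3 = 1.233%

1.233%


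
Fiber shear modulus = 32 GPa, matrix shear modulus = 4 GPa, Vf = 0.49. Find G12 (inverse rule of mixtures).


1/G12 = Vf/Gf + (1-Vf)/Gm = 0.49/32 + 0.51/4
G12 = 7.0 GPa

7.0 GPa


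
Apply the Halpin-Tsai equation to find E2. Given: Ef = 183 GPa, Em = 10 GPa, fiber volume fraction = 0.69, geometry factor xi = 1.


eta = (Ef/Em - 1)/(Ef/Em + xi) = (18.3 - 1)/(18.3 + 1) = 0.8964
E2 = Em*(1+xi*eta*Vf)/(1-eta*Vf) = 42.42 GPa

42.42 GPa


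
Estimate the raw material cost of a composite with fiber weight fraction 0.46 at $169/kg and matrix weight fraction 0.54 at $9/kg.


Cost = cost_f*Wf + cost_m*Wm = 169*0.46 + 9*0.54 = $82.6/kg

$82.6/kg


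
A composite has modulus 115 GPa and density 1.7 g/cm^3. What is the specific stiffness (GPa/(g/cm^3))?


Specific stiffness = E/rho = 115/1.7 = 67.6 GPa/(g/cm^3)

67.6 GPa/(g/cm^3)


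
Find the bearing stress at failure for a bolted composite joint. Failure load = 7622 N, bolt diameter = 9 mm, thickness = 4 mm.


sigma_br = F/(d*h) = 7622/(9*4) = 211.7 MPa

211.7 MPa


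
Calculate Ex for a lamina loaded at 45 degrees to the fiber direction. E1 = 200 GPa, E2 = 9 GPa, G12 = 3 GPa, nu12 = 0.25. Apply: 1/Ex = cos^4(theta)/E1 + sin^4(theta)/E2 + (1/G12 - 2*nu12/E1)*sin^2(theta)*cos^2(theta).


cos^4(45) = 0.25, sin^4(45) = 0.25, sin^2(45)*cos^2(45) = 0.25
1/G12 - 2*nu12/E1 = 1/3 - 2*0.25/200 = 0.330833 GPa^-1
1/Ex = 0.25/200 + 0.25/9 + 0.330833*0.25 = 0.1117361 GPa^-1
Ex = 8.95 GPa

8.95 GPa


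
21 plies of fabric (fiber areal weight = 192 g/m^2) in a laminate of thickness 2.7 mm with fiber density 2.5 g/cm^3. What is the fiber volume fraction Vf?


Vf = n * FAW / (rho_f * h * 1000) = 21 * 192 / (2.5 * 2.7 * 1000) = 0.5973

0.5973


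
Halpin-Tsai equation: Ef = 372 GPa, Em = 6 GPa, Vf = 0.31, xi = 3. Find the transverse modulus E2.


eta = (Ef/Em - 1)/(Ef/Em + xi) = (62.0 - 1)/(62.0 + 3) = 0.9385
E2 = Em*(1+xi*eta*Vf)/(1-eta*Vf) = 15.85 GPa

15.85 GPa


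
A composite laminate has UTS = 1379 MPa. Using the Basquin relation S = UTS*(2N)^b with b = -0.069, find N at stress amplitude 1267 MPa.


N = 0.5 * (S/UTS)^(1/b) = 0.5 * (1267/1379)^(1/-0.069) = 1.7066 cycles

1.7066 cycles


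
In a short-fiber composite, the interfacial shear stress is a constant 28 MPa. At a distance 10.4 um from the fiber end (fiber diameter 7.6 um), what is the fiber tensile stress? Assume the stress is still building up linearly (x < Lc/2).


Force balance: sigma_f * (pi*d^2/4) = tau * (pi*d) * x  ->  sigma_f = 4 * tau * x / d
sigma_f = 4 * 28 * 10.4 / 7.6 = 153.3 MPa

153.3 MPa


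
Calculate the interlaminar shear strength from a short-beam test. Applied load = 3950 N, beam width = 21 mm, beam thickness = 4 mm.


ILSS = 3F/(4bh) = 3*3950/(4*21*4) = 35.27 MPa

35.27 MPa


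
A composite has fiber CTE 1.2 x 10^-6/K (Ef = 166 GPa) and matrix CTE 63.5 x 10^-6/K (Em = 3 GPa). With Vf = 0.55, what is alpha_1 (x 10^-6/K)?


E1 = Ef*Vf + Em*(1-Vf) = 92.65
alpha_1 = (alpha_f*Ef*Vf + alpha_m*Em*(1-Vf))/E1 = 2.11 x 10^-6/K

2.11 x 10^-6/K


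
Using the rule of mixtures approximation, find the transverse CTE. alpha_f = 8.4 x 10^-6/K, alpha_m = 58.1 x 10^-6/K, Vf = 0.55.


alpha_2 = alpha_f*Vf + alpha_m*(1-Vf) = 8.4*0.55 + 58.1*0.45 = 30.8 x 10^-6/K

30.8 x 10^-6/K


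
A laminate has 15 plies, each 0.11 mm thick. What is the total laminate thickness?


h = n * t_ply = 15 * 0.11 = 1.65 mm

1.65 mm


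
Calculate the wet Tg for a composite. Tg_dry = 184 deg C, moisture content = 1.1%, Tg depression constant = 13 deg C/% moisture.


Tg_wet = Tg_dry - k*moisture = 184 - 13*1.1 = 169.7 deg C

169.7 deg C


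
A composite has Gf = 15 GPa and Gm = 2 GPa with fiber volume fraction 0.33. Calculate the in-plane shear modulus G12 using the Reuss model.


1/G12 = Vf/Gf + (1-Vf)/Gm = 0.33/15 + 0.67/2
G12 = 2.8 GPa

2.8 GPa


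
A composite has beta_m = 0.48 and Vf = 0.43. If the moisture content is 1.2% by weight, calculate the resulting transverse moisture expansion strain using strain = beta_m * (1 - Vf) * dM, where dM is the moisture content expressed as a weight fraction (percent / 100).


dM = 1.2/100 = 0.012
strain = beta_m * (1-Vf) * dM = 0.48 * 0.57 * 0.012 = 0.0032832

0.0032832


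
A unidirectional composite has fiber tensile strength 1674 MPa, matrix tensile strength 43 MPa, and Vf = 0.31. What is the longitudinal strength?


sigma_1 = sigma_f*Vf + sigma_m*(1-Vf) = 1674*0.31 + 43*0.69 = 548.6 MPa

548.6 MPa
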